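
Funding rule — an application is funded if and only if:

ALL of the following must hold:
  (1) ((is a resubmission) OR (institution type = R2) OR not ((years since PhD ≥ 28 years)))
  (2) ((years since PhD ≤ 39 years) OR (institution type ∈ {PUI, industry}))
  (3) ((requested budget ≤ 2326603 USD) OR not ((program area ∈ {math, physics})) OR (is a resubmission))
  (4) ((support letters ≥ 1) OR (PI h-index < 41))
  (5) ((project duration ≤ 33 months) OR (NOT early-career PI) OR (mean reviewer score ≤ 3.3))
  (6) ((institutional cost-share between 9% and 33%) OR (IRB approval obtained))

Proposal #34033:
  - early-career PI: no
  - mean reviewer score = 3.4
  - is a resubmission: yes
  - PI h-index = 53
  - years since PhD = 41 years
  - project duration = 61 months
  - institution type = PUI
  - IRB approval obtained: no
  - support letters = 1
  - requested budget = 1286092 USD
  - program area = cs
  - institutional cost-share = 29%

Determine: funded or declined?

Atomic conditions:
  is a resubmission: yes → true
  institution type = R2: PUI == R2 is false
  years since PhD ≥ 28 years: 41 ≥ 28 is true
  years since PhD ≤ 39 years: 41 ≤ 39 is false
  institution type ∈ {PUI, industry}: PUI is in the set → true
  requested budget ≤ 2326603 USD: 1286092 ≤ 2326603 is true
  program area ∈ {math, physics}: cs is not in the set → false
  support letters ≥ 1: 1 ≥ 1 is true
  PI h-index < 41: 53 < 41 is false
  project duration ≤ 33 months: 61 ≤ 33 is false
  NOT early-career PI: no → true
  mean reviewer score ≤ 3.3: 3.4 ≤ 3.3 is false
  institutional cost-share between 9% and 33%: 29 in [9, 33] is true
  IRB approval obtained: no → false
Combine:
[1.3] NOT true = false
[1] true OR false OR false = true
[2] false OR true = true
[3.2] NOT false = true
[3] true OR true OR true = true
[4] true OR false = true
[5] false OR true OR false = true
[6] true OR false = true
[root] true AND true AND true AND true AND true AND true = true
Overall: true → funded

Funded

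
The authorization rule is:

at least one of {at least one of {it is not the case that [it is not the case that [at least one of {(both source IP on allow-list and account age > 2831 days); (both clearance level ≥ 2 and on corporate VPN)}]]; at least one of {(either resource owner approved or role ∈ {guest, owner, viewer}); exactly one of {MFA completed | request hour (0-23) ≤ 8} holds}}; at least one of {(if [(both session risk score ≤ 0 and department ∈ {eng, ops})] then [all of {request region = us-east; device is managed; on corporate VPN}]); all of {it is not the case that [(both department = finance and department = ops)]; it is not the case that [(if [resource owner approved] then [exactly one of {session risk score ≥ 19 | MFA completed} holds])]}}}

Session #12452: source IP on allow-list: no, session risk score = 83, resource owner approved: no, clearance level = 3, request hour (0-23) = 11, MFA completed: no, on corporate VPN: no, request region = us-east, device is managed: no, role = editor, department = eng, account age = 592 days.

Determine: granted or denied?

Granted

Atomic conditions:
  source IP on allow-list: no → false
  account age > 2831 days: 592 > 2831 is false
  clearance level ≥ 2: 3 ≥ 2 is true
  on corporate VPN: no → false
  resource owner approved: no → false
  role ∈ {guest, owner, viewer}: editor is not in the set → false
  MFA completed: no → false
  request hour (0-23) ≤ 8: 11 ≤ 8 is false
  session risk score ≤ 0: 83 ≤ 0 is false
  department ∈ {eng, ops}: eng is in the set → true
  request region = us-east: us-east == us-east is true
  device is managed: no → false
  department = finance: eng == finance is false
  department = ops: eng == ops is false
  session risk score ≥ 19: 83 ≥ 19 is true
Combine:
[1.1.1.1.1] false AND false = false
[1.1.1.1.2] true AND false = false
[1.1.1.1] false OR false = false
[1.1.1] NOT false = true
[1.1] NOT true = false
[1.2.1] false OR false = false
[1.2.2] exactly-one(false, false) = false
[1.2] false OR false = false
[1] false OR false = false
[2.1.1] false AND true = false
[2.1.2] true AND false AND false = false
[2.1] false → false (antecedent false ⇒ implication holds) = true
[2.2.1.1] false AND false = false
[2.2.1] NOT false = true
[2.2.2.1.2] exactly-one(true, false) = true
[2.2.2.1] false → true (antecedent false ⇒ implication holds) = true
[2.2.2] NOT true = false
[2.2] true AND false = false
[2] true OR false = true
[root] false OR true = true
Overall: true → granted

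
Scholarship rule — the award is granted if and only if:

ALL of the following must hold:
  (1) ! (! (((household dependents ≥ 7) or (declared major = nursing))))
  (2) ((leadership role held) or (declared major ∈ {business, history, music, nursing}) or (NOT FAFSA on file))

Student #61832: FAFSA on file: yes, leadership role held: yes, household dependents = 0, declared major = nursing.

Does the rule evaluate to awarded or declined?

Awarded

Atomic conditions:
  household dependents ≥ 7: 0 ≥ 7 is false
  declared major = nursing: nursing == nursing is true
  leadership role held: yes → true
  declared major ∈ {business, history, music, nursing}: nursing is in the set → true
  NOT FAFSA on file: yes → false
Combine:
[1.1.1] false OR true = true
[1.1] NOT true = false
[1] NOT false = true
[2] true OR true OR false = true
[root] true AND true = true
Overall: true → awarded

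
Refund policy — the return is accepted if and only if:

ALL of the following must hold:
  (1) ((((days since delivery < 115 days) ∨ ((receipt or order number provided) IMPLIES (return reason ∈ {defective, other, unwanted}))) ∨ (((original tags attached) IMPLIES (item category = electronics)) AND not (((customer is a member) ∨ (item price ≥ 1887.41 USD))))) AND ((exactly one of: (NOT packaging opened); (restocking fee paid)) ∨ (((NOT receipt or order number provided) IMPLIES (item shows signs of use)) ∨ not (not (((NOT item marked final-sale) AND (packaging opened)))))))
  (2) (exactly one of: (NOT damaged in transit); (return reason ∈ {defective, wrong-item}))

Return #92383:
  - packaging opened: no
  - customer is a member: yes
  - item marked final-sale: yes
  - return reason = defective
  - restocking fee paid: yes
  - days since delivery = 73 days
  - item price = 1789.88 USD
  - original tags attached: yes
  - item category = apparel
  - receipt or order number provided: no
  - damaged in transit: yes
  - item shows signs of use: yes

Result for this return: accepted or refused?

Atomic conditions:
  days since delivery < 115 days: 73 < 115 is true
  receipt or order number provided: no → false
  return reason ∈ {defective, other, unwanted}: defective is in the set → true
  original tags attached: yes → true
  item category = electronics: apparel == electronics is false
  customer is a member: yes → true
  item price ≥ 1887.41 USD: 1789.88 ≥ 1887.41 is false
  NOT packaging opened: no → true
  restocking fee paid: yes → true
  NOT receipt or order number provided: no → true
  item shows signs of use: yes → true
  NOT item marked final-sale: yes → false
  packaging opened: no → false
  NOT damaged in transit: yes → false
  return reason ∈ {defective, wrong-item}: defective is in the set → true
Combine:
[1.1.1.2] false → true (antecedent false ⇒ implication holds) = true
[1.1.1] true OR true = true
[1.1.2.1] true → false = false
[1.1.2.2.1] true OR false = true
[1.1.2.2] NOT true = false
[1.1.2] false AND false = false
[1.1] true OR false = true
[1.2.1] exactly-one(true, true) = false
[1.2.2.1] true → true = true
[1.2.2.2.1.1] false AND false = false
[1.2.2.2.1] NOT false = true
[1.2.2.2] NOT true = false
[1.2.2] true OR false = true
[1.2] false OR true = true
[1] true AND true = true
[2] exactly-one(false, true) = true
[root] true AND true = true
Overall: true → accepted

Accepted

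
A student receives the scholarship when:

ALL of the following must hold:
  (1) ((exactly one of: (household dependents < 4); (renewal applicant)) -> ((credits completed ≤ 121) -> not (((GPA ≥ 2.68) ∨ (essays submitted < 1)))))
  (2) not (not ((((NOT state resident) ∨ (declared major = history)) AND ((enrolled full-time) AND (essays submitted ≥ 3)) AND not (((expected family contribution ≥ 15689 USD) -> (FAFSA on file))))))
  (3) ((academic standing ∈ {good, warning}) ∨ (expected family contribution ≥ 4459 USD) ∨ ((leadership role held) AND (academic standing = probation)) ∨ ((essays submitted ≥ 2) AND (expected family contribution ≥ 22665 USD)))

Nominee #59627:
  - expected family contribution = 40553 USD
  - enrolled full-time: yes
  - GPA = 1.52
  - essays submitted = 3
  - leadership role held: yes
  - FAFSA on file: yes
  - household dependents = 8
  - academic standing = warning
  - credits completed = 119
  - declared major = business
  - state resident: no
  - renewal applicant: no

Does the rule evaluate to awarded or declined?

Atomic conditions:
  household dependents < 4: 8 < 4 is false
  renewal applicant: no → false
  credits completed ≤ 121: 119 ≤ 121 is true
  GPA ≥ 2.68: 1.52 ≥ 2.68 is false
  essays submitted < 1: 3 < 1 is false
  NOT state resident: no → true
  declared major = history: business == history is false
  enrolled full-time: yes → true
  essays submitted ≥ 3: 3 ≥ 3 is true
  expected family contribution ≥ 15689 USD: 40553 ≥ 15689 is true
  FAFSA on file: yes → true
  academic standing ∈ {good, warning}: warning is in the set → true
  expected family contribution ≥ 4459 USD: 40553 ≥ 4459 is true
  leadership role held: yes → true
  academic standing = probation: warning == probation is false
  essays submitted ≥ 2: 3 ≥ 2 is true
  expected family contribution ≥ 22665 USD: 40553 ≥ 22665 is true
Combine:
[1.1] exactly-one(false, false) = false
[1.2.2.1] false OR false = false
[1.2.2] NOT false = true
[1.2] true → true = true
[1] false → true (antecedent false ⇒ implication holds) = true
[2.1.1.1] true OR false = true
[2.1.1.2] true AND true = true
[2.1.1.3.1] true → true = true
[2.1.1.3] NOT true = false
[2.1.1] true AND true AND false = false
[2.1] NOT false = true
[2] NOT true = false
[3.3] true AND false = false
[3.4] true AND true = true
[3] true OR true OR false OR true = true
[root] true AND false AND true = false
Overall: false → declined

Declined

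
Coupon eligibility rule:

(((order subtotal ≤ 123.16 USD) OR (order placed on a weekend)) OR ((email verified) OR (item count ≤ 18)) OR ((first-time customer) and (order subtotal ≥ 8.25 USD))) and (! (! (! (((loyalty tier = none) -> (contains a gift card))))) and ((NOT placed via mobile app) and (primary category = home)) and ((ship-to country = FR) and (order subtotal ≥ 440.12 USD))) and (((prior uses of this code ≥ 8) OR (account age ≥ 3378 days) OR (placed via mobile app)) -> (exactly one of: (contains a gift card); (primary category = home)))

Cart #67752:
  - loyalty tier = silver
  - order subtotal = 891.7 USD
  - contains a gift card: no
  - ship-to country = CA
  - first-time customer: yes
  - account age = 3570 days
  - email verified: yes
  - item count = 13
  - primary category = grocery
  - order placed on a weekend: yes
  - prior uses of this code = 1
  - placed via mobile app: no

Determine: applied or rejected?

Atomic conditions:
  order subtotal ≤ 123.16 USD: 891.7 ≤ 123.16 is false
  order placed on a weekend: yes → true
  email verified: yes → true
  item count ≤ 18: 13 ≤ 18 is true
  first-time customer: yes → true
  order subtotal ≥ 8.25 USD: 891.7 ≥ 8.25 is true
  loyalty tier = none: silver == none is false
  contains a gift card: no → false
  NOT placed via mobile app: no → true
  primary category = home: grocery == home is false
  ship-to country = FR: CA == FR is false
  order subtotal ≥ 440.12 USD: 891.7 ≥ 440.12 is true
  prior uses of this code ≥ 8: 1 ≥ 8 is false
  account age ≥ 3378 days: 3570 ≥ 3378 is true
  placed via mobile app: no → false
Combine:
[1.1] false OR true = true
[1.2] true OR true = true
[1.3] true AND true = true
[1] true OR true OR true = true
[2.1.1.1.1] false → false (antecedent false ⇒ implication holds) = true
[2.1.1.1] NOT true = false
[2.1.1] NOT false = true
[2.1] NOT true = false
[2.2] true AND false = false
[2.3] false AND true = false
[2] false AND false AND false = false
[3.1] false OR true OR false = true
[3.2] exactly-one(false, false) = false
[3] true → false = false
[root] true AND false AND false = false
Overall: false → rejected

Rejected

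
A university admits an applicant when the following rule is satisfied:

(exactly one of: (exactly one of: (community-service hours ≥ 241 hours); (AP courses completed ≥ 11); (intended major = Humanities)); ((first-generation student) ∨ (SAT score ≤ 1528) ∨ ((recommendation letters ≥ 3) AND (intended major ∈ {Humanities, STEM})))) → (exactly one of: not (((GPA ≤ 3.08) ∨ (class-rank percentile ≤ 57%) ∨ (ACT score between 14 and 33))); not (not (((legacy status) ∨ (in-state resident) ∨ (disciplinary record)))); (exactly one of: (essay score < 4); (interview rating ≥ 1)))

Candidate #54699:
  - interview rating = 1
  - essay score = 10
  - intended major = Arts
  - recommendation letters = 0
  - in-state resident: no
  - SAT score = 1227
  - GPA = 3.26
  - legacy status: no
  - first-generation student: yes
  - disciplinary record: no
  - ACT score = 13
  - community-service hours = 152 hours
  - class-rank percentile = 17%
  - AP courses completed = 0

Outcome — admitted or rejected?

Atomic conditions:
  community-service hours ≥ 241 hours: 152 ≥ 241 is false
  AP courses completed ≥ 11: 0 ≥ 11 is false
  intended major = Humanities: Arts == Humanities is false
  first-generation student: yes → true
  SAT score ≤ 1528: 1227 ≤ 1528 is true
  recommendation letters ≥ 3: 0 ≥ 3 is false
  intended major ∈ {Humanities, STEM}: Arts is not in the set → false
  GPA ≤ 3.08: 3.26 ≤ 3.08 is false
  class-rank percentile ≤ 57%: 17 ≤ 57 is true
  ACT score between 14 and 33: 13 in [14, 33] is false
  legacy status: no → false
  in-state resident: no → false
  disciplinary record: no → false
  essay score < 4: 10 < 4 is false
  interview rating ≥ 1: 1 ≥ 1 is true
Combine:
[1.1] exactly-one(false, false, false) = false
[1.2.3] false AND false = false
[1.2] true OR true OR false = true
[1] exactly-one(false, true) = true
[2.1.1] false OR true OR false = true
[2.1] NOT true = false
[2.2.1.1] false OR false OR false = false
[2.2.1] NOT false = true
[2.2] NOT true = false
[2.3] exactly-one(false, true) = true
[2] exactly-one(false, false, true) = true
[root] true → true = true
Overall: true → admitted

Admitted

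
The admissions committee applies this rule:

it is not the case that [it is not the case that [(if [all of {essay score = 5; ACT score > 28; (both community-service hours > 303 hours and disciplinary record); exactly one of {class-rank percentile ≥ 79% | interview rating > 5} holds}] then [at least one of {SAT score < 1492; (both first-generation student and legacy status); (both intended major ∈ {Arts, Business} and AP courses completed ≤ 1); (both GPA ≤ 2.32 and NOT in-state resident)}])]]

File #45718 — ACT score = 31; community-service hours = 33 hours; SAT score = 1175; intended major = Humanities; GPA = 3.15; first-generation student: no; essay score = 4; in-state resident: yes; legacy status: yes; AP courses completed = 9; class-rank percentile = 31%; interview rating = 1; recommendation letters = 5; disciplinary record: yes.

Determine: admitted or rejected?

Atomic conditions:
  essay score = 5: 4 == 5 is false
  ACT score > 28: 31 > 28 is true
  community-service hours > 303 hours: 33 > 303 is false
  disciplinary record: yes → true
  class-rank percentile ≥ 79%: 31 ≥ 79 is false
  interview rating > 5: 1 > 5 is false
  SAT score < 1492: 1175 < 1492 is true
  first-generation student: no → false
  legacy status: yes → true
  intended major ∈ {Arts, Business}: Humanities is not in the set → false
  AP courses completed ≤ 1: 9 ≤ 1 is false
  GPA ≤ 2.32: 3.15 ≤ 2.32 is false
  NOT in-state resident: yes → false
Combine:
[1.1.1.3] false AND true = false
[1.1.1.4] exactly-one(false, false) = false
[1.1.1] false AND true AND false AND false = false
[1.1.2.2] false AND true = false
[1.1.2.3] false AND false = false
[1.1.2.4] false AND false = false
[1.1.2] true OR false OR false OR false = true
[1.1] false → true (antecedent false ⇒ implication holds) = true
[1] NOT true = false
[root] NOT false = true
Overall: true → admitted

Admitted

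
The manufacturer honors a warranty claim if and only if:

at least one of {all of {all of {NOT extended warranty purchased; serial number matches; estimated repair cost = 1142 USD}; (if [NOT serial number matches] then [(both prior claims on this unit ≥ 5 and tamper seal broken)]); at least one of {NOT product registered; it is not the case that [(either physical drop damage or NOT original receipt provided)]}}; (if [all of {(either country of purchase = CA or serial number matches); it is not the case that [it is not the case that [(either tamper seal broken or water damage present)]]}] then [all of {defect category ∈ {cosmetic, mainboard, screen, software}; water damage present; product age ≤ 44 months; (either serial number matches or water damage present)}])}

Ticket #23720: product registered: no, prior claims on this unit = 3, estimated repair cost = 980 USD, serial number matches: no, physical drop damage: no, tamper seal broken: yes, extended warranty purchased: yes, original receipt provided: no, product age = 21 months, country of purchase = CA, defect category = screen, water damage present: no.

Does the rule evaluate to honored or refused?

Atomic conditions:
  NOT extended warranty purchased: yes → false
  serial number matches: no → false
  estimated repair cost = 1142 USD: 980 == 1142 is false
  NOT serial number matches: no → true
  prior claims on this unit ≥ 5: 3 ≥ 5 is false
  tamper seal broken: yes → true
  NOT product registered: no → true
  physical drop damage: no → false
  NOT original receipt provided: no → true
  country of purchase = CA: CA == CA is true
  water damage present: no → false
  defect category ∈ {cosmetic, mainboard, screen, software}: screen is in the set → true
  product age ≤ 44 months: 21 ≤ 44 is true
Combine:
[1.1] false AND false AND false = false
[1.2.2] false AND true = false
[1.2] true → false = false
[1.3.2.1] false OR true = true
[1.3.2] NOT true = false
[1.3] true OR false = true
[1] false AND false AND true = false
[2.1.1] true OR false = true
[2.1.2.1.1] true OR false = true
[2.1.2.1] NOT true = false
[2.1.2] NOT false = true
[2.1] true AND true = true
[2.2.4] false OR false = false
[2.2] true AND false AND true AND false = false
[2] true → false = false
[root] false OR false = false
Overall: false → refused

Refused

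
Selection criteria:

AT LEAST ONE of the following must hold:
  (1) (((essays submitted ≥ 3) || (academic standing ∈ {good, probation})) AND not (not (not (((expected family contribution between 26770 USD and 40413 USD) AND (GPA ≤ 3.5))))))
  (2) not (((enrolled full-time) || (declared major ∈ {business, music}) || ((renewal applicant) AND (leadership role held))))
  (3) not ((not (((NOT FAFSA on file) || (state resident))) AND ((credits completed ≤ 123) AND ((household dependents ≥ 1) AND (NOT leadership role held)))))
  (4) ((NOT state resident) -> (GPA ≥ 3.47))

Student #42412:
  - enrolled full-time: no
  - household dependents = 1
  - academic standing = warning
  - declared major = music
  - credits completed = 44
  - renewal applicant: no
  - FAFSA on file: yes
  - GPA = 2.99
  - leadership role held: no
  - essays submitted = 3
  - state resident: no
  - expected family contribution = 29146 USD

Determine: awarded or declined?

Declined

Atomic conditions:
  essays submitted ≥ 3: 3 ≥ 3 is true
  academic standing ∈ {good, probation}: warning is not in the set → false
  expected family contribution between 26770 USD and 40413 USD: 29146 in [26770, 40413] is true
  GPA ≤ 3.5: 2.99 ≤ 3.5 is true
  enrolled full-time: no → false
  declared major ∈ {business, music}: music is in the set → true
  renewal applicant: no → false
  leadership role held: no → false
  NOT FAFSA on file: yes → false
  state resident: no → false
  credits completed ≤ 123: 44 ≤ 123 is true
  household dependents ≥ 1: 1 ≥ 1 is true
  NOT leadership role held: no → true
  NOT state resident: no → true
  GPA ≥ 3.47: 2.99 ≥ 3.47 is false
Combine:
[1.1] true OR false = true
[1.2.1.1.1] true AND true = true
[1.2.1.1] NOT true = false
[1.2.1] NOT false = true
[1.2] NOT true = false
[1] true AND false = false
[2.1.3] false AND false = false
[2.1] false OR true OR false = true
[2] NOT true = false
[3.1.1.1] false OR false = false
[3.1.1] NOT false = true
[3.1.2.2] true AND true = true
[3.1.2] true AND true = true
[3.1] true AND true = true
[3] NOT true = false
[4] true → false = false
[root] false OR false OR false OR false = false
Overall: false → declined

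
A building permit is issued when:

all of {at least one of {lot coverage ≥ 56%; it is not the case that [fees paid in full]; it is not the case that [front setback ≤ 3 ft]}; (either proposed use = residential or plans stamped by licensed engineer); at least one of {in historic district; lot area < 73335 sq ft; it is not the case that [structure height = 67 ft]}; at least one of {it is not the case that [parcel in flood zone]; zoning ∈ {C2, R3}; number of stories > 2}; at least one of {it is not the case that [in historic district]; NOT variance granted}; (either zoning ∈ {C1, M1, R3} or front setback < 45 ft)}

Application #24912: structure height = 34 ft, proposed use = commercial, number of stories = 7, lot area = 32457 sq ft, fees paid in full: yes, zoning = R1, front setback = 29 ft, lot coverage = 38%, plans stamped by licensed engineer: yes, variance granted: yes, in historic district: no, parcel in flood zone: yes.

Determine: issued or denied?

Atomic conditions:
  lot coverage ≥ 56%: 38 ≥ 56 is false
  fees paid in full: yes → true
  front setback ≤ 3 ft: 29 ≤ 3 is false
  proposed use = residential: commercial == residential is false
  plans stamped by licensed engineer: yes → true
  in historic district: no → false
  lot area < 73335 sq ft: 32457 < 73335 is true
  structure height = 67 ft: 34 == 67 is false
  parcel in flood zone: yes → true
  zoning ∈ {C2, R3}: R1 is not in the set → false
  number of stories > 2: 7 > 2 is true
  NOT variance granted: yes → false
  zoning ∈ {C1, M1, R3}: R1 is not in the set → false
  front setback < 45 ft: 29 < 45 is true
Combine:
[1.2] NOT true = false
[1.3] NOT false = true
[1] false OR false OR true = true
[2] false OR true = true
[3.3] NOT false = true
[3] false OR true OR true = true
[4.1] NOT true = false
[4] false OR false OR true = true
[5.1] NOT false = true
[5] true OR false = true
[6] false OR true = true
[root] true AND true AND true AND true AND true AND true = true
Overall: true → issued

Issued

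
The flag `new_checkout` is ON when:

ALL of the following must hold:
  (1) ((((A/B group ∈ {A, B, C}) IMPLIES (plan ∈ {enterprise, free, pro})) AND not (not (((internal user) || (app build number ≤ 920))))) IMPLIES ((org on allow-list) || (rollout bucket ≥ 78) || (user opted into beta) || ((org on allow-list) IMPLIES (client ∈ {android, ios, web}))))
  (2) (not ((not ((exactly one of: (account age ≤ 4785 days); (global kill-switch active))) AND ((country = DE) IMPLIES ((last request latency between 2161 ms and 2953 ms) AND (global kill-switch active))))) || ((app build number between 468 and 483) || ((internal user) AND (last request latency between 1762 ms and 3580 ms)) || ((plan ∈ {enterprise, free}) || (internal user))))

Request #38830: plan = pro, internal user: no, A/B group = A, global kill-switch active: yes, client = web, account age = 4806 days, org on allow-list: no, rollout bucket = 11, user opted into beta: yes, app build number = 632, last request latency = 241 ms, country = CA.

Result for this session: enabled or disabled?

Atomic conditions:
  A/B group ∈ {A, B, C}: A is in the set → true
  plan ∈ {enterprise, free, pro}: pro is in the set → true
  internal user: no → false
  app build number ≤ 920: 632 ≤ 920 is true
  org on allow-list: no → false
  rollout bucket ≥ 78: 11 ≥ 78 is false
  user opted into beta: yes → true
  client ∈ {android, ios, web}: web is in the set → true
  account age ≤ 4785 days: 4806 ≤ 4785 is false
  global kill-switch active: yes → true
  country = DE: CA == DE is false
  last request latency between 2161 ms and 2953 ms: 241 in [2161, 2953] is false
  app build number between 468 and 483: 632 in [468, 483] is false
  last request latency between 1762 ms and 3580 ms: 241 in [1762, 3580] is false
  plan ∈ {enterprise, free}: pro is not in the set → false
Combine:
[1.1.1] true → true = true
[1.1.2.1.1] false OR true = true
[1.1.2.1] NOT true = false
[1.1.2] NOT false = true
[1.1] true AND true = true
[1.2.4] false → true (antecedent false ⇒ implication holds) = true
[1.2] false OR false OR true OR true = true
[1] true → true = true
[2.1.1.1.1] exactly-one(false, true) = true
[2.1.1.1] NOT true = false
[2.1.1.2.2] false AND true = false
[2.1.1.2] false → false (antecedent false ⇒ implication holds) = true
[2.1.1] false AND true = false
[2.1] NOT false = true
[2.2.2] false AND false = false
[2.2.3] false OR false = false
[2.2] false OR false OR false = false
[2] true OR false = true
[root] true AND true = true
Overall: true → enabled

Enabled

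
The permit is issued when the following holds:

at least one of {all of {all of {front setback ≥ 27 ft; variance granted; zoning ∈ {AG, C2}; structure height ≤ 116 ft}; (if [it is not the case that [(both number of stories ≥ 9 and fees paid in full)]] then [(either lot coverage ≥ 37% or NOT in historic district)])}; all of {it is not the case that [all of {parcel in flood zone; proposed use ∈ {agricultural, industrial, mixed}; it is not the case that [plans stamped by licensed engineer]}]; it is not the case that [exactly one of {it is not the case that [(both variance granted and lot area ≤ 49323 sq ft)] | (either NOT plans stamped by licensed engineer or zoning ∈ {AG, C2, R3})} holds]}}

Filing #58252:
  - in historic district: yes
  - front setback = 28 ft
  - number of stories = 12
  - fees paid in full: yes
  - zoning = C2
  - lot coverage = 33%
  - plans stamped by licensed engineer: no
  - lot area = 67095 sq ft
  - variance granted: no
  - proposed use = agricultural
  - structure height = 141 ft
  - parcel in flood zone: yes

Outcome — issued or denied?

Denied

Atomic conditions:
  front setback ≥ 27 ft: 28 ≥ 27 is true
  variance granted: no → false
  zoning ∈ {AG, C2}: C2 is in the set → true
  structure height ≤ 116 ft: 141 ≤ 116 is false
  number of stories ≥ 9: 12 ≥ 9 is true
  fees paid in full: yes → true
  lot coverage ≥ 37%: 33 ≥ 37 is false
  NOT in historic district: yes → false
  parcel in flood zone: yes → true
  proposed use ∈ {agricultural, industrial, mixed}: agricultural is in the set → true
  plans stamped by licensed engineer: no → false
  lot area ≤ 49323 sq ft: 67095 ≤ 49323 is false
  NOT plans stamped by licensed engineer: no → true
  zoning ∈ {AG, C2, R3}: C2 is in the set → true
Combine:
[1.1] true AND false AND true AND false = false
[1.2.1.1] true AND true = true
[1.2.1] NOT true = false
[1.2.2] false OR false = false
[1.2] false → false (antecedent false ⇒ implication holds) = true
[1] false AND true = false
[2.1.1.3] NOT false = true
[2.1.1] true AND true AND true = true
[2.1] NOT true = false
[2.2.1.1.1] false AND false = false
[2.2.1.1] NOT false = true
[2.2.1.2] true OR true = true
[2.2.1] exactly-one(true, true) = false
[2.2] NOT false = true
[2] false AND true = false
[root] false OR false = false
Overall: false → denied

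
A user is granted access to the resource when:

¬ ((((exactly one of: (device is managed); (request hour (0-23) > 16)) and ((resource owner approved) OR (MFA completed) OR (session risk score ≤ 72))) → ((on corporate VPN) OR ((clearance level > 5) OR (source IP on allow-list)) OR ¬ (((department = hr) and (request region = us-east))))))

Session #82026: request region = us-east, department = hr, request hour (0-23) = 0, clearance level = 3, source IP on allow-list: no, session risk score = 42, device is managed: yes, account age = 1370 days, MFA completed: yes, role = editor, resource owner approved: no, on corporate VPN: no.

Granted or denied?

Granted

Atomic conditions:
  device is managed: yes → true
  request hour (0-23) > 16: 0 > 16 is false
  resource owner approved: no → false
  MFA completed: yes → true
  session risk score ≤ 72: 42 ≤ 72 is true
  on corporate VPN: no → false
  clearance level > 5: 3 > 5 is false
  source IP on allow-list: no → false
  department = hr: hr == hr is true
  request region = us-east: us-east == us-east is true
Combine:
[1.1.1] exactly-one(true, false) = true
[1.1.2] false OR true OR true = true
[1.1] true AND true = true
[1.2.2] false OR false = false
[1.2.3.1] true AND true = true
[1.2.3] NOT true = false
[1.2] false OR false OR false = false
[1] true → false = false
[root] NOT false = true
Overall: true → granted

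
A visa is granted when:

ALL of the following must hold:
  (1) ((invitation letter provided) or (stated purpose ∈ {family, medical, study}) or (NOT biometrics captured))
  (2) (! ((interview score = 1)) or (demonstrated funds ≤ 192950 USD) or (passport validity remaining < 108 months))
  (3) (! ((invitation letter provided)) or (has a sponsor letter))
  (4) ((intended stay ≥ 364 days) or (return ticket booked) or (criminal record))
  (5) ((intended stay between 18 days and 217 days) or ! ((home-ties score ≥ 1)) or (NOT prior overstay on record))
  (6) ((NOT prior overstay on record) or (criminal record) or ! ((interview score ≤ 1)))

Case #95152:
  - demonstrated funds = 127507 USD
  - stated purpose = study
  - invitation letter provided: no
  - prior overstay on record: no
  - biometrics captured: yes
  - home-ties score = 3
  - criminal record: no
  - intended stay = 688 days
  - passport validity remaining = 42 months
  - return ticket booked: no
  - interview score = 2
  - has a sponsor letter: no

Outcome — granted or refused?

Atomic conditions:
  invitation letter provided: no → false
  stated purpose ∈ {family, medical, study}: study is in the set → true
  NOT biometrics captured: yes → false
  interview score = 1: 2 == 1 is false
  demonstrated funds ≤ 192950 USD: 127507 ≤ 192950 is true
  passport validity remaining < 108 months: 42 < 108 is true
  has a sponsor letter: no → false
  intended stay ≥ 364 days: 688 ≥ 364 is true
  return ticket booked: no → false
  criminal record: no → false
  intended stay between 18 days and 217 days: 688 in [18, 217] is false
  home-ties score ≥ 1: 3 ≥ 1 is true
  NOT prior overstay on record: no → true
  interview score ≤ 1: 2 ≤ 1 is false
Combine:
[1] false OR true OR false = true
[2.1] NOT false = true
[2] true OR true OR true = true
[3.1] NOT false = true
[3] true OR false = true
[4] true OR false OR false = true
[5.2] NOT true = false
[5] false OR false OR true = true
[6.3] NOT false = true
[6] true OR false OR true = true
[root] true AND true AND true AND true AND true AND true = true
Overall: true → granted

Granted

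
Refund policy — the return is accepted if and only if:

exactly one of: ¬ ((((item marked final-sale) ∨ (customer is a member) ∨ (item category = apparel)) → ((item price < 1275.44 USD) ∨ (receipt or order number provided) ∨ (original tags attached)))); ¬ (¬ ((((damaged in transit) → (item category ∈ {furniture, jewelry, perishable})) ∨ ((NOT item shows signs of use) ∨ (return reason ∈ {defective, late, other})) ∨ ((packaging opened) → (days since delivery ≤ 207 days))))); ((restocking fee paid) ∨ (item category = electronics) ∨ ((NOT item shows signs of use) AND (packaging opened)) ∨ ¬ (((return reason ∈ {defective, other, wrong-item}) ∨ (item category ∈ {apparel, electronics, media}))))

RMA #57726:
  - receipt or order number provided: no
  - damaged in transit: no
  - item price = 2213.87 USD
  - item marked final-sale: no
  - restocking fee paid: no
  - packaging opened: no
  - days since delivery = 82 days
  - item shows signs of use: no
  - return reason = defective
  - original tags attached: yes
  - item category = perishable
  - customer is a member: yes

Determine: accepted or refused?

Accepted

Atomic conditions:
  item marked final-sale: no → false
  customer is a member: yes → true
  item category = apparel: perishable == apparel is false
  item price < 1275.44 USD: 2213.87 < 1275.44 is false
  receipt or order number provided: no → false
  original tags attached: yes → true
  damaged in transit: no → false
  item category ∈ {furniture, jewelry, perishable}: perishable is in the set → true
  NOT item shows signs of use: no → true
  return reason ∈ {defective, late, other}: defective is in the set → true
  packaging opened: no → false
  days since delivery ≤ 207 days: 82 ≤ 207 is true
  restocking fee paid: no → false
  item category = electronics: perishable == electronics is false
  return reason ∈ {defective, other, wrong-item}: defective is in the set → true
  item category ∈ {apparel, electronics, media}: perishable is not in the set → false
Combine:
[1.1.1] false OR true OR false = true
[1.1.2] false OR false OR true = true
[1.1] true → true = true
[1] NOT true = false
[2.1.1.1] false → true (antecedent false ⇒ implication holds) = true
[2.1.1.2] true OR true = true
[2.1.1.3] false → true (antecedent false ⇒ implication holds) = true
[2.1.1] true OR true OR true = true
[2.1] NOT true = false
[2] NOT false = true
[3.3] true AND false = false
[3.4.1] true OR false = true
[3.4] NOT true = false
[3] false OR false OR false OR false = false
[root] exactly-one(false, true, false) = true
Overall: true → accepted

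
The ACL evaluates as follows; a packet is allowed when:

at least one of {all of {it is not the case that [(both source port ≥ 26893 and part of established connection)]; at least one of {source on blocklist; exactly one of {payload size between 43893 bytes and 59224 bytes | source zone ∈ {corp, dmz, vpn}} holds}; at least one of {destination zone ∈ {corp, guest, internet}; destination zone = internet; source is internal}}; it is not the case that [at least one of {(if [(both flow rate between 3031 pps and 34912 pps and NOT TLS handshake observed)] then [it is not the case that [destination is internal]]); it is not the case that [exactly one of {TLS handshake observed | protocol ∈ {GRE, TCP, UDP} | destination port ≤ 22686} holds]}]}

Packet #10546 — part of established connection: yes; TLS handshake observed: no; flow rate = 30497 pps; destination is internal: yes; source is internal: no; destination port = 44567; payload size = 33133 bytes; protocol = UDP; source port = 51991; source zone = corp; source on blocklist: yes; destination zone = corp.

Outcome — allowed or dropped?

Atomic conditions:
  source port ≥ 26893: 51991 ≥ 26893 is true
  part of established connection: yes → true
  source on blocklist: yes → true
  payload size between 43893 bytes and 59224 bytes: 33133 in [43893, 59224] is false
  source zone ∈ {corp, dmz, vpn}: corp is in the set → true
  destination zone ∈ {corp, guest, internet}: corp is in the set → true
  destination zone = internet: corp == internet is false
  source is internal: no → false
  flow rate between 3031 pps and 34912 pps: 30497 in [3031, 34912] is true
  NOT TLS handshake observed: no → true
  destination is internal: yes → true
  TLS handshake observed: no → false
  protocol ∈ {GRE, TCP, UDP}: UDP is in the set → true
  destination port ≤ 22686: 44567 ≤ 22686 is false
Combine:
[1.1.1] true AND true = true
[1.1] NOT true = false
[1.2.2] exactly-one(false, true) = true
[1.2] true OR true = true
[1.3] true OR false OR false = true
[1] false AND true AND true = false
[2.1.1.1] true AND true = true
[2.1.1.2] NOT true = false
[2.1.1] true → false = false
[2.1.2.1] exactly-one(false, true, false) = true
[2.1.2] NOT true = false
[2.1] false OR false = false
[2] NOT false = true
[root] false OR true = true
Overall: true → allowed

Allowed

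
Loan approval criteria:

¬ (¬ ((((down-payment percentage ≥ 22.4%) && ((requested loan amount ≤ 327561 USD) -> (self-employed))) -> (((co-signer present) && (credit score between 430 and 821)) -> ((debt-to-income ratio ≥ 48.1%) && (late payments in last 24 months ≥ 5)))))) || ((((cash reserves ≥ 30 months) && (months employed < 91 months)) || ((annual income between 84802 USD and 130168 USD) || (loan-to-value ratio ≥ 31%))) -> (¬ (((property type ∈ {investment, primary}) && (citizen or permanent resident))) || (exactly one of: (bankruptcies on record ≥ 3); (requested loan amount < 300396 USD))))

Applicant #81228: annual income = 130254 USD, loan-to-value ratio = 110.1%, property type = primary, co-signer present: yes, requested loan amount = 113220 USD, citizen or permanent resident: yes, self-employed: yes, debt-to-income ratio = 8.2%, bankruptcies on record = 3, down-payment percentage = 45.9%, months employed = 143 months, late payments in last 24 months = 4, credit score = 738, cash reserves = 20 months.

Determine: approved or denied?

Denied

Atomic conditions:
  down-payment percentage ≥ 22.4%: 45.9 ≥ 22.4 is true
  requested loan amount ≤ 327561 USD: 113220 ≤ 327561 is true
  self-employed: yes → true
  co-signer present: yes → true
  credit score between 430 and 821: 738 in [430, 821] is true
  debt-to-income ratio ≥ 48.1%: 8.2 ≥ 48.1 is false
  late payments in last 24 months ≥ 5: 4 ≥ 5 is false
  cash reserves ≥ 30 months: 20 ≥ 30 is false
  months employed < 91 months: 143 < 91 is false
  annual income between 84802 USD and 130168 USD: 130254 in [84802, 130168] is false
  loan-to-value ratio ≥ 31%: 110.1 ≥ 31 is true
  property type ∈ {investment, primary}: primary is in the set → true
  citizen or permanent resident: yes → true
  bankruptcies on record ≥ 3: 3 ≥ 3 is true
  requested loan amount < 300396 USD: 113220 < 300396 is true
Combine:
[1.1.1.1.2] true → true = true
[1.1.1.1] true AND true = true
[1.1.1.2.1] true AND true = true
[1.1.1.2.2] false AND false = false
[1.1.1.2] true → false = false
[1.1.1] true → false = false
[1.1] NOT false = true
[1] NOT true = false
[2.1.1] false AND false = false
[2.1.2] false OR true = true
[2.1] false OR true = true
[2.2.1.1] true AND true = true
[2.2.1] NOT true = false
[2.2.2] exactly-one(true, true) = false
[2.2] false OR false = false
[2] true → false = false
[root] false OR false = false
Overall: false → denied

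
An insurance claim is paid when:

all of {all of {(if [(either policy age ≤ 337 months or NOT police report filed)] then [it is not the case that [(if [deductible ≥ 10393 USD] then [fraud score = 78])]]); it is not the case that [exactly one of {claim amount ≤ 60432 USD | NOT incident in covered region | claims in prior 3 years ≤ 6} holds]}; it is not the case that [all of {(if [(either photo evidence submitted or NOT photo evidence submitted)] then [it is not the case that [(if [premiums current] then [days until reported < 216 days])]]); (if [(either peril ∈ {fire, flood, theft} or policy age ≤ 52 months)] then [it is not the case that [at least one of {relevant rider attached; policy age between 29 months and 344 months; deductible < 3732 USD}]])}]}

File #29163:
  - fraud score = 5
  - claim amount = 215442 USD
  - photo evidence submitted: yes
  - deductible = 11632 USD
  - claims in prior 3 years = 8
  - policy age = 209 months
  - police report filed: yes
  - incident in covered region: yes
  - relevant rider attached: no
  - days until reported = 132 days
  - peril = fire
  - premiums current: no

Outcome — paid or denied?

Paid

Atomic conditions:
  policy age ≤ 337 months: 209 ≤ 337 is true
  NOT police report filed: yes → false
  deductible ≥ 10393 USD: 11632 ≥ 10393 is true
  fraud score = 78: 5 == 78 is false
  claim amount ≤ 60432 USD: 215442 ≤ 60432 is false
  NOT incident in covered region: yes → false
  claims in prior 3 years ≤ 6: 8 ≤ 6 is false
  photo evidence submitted: yes → true
  NOT photo evidence submitted: yes → false
  premiums current: no → false
  days until reported < 216 days: 132 < 216 is true
  peril ∈ {fire, flood, theft}: fire is in the set → true
  policy age ≤ 52 months: 209 ≤ 52 is false
  relevant rider attached: no → false
  policy age between 29 months and 344 months: 209 in [29, 344] is true
  deductible < 3732 USD: 11632 < 3732 is false
Combine:
[1.1.1] true OR false = true
[1.1.2.1] true → false = false
[1.1.2] NOT false = true
[1.1] true → true = true
[1.2.1] exactly-one(false, false, false) = false
[1.2] NOT false = true
[1] true AND true = true
[2.1.1.1] true OR false = true
[2.1.1.2.1] false → true (antecedent false ⇒ implication holds) = true
[2.1.1.2] NOT true = false
[2.1.1] true → false = false
[2.1.2.1] true OR false = true
[2.1.2.2.1] false OR true OR false = true
[2.1.2.2] NOT true = false
[2.1.2] true → false = false
[2.1] false AND false = false
[2] NOT false = true
[root] true AND true = true
Overall: true → paid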